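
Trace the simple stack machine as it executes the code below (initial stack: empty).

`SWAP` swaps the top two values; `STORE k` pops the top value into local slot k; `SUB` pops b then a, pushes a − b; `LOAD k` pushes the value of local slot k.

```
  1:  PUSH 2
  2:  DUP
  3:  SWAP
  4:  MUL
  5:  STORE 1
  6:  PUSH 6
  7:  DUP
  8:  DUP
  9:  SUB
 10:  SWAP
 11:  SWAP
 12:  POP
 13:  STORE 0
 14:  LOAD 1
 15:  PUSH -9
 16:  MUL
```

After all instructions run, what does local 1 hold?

4

PUSH 2  -> [2]
DUP     -> [2, 2]
SWAP    -> [2, 2]
MUL     -> [4]
STORE 1 -> []
PUSH 6  -> [6]
DUP     -> [6, 6]
DUP     -> [6, 6, 6]
SUB     -> [6, 0]
SWAP    -> [0, 6]
SWAP    -> [6, 0]
POP     -> [6]
STORE 0 -> []
LOAD 1  -> [4]
PUSH -9 -> [4, -9]
MUL     -> [-36]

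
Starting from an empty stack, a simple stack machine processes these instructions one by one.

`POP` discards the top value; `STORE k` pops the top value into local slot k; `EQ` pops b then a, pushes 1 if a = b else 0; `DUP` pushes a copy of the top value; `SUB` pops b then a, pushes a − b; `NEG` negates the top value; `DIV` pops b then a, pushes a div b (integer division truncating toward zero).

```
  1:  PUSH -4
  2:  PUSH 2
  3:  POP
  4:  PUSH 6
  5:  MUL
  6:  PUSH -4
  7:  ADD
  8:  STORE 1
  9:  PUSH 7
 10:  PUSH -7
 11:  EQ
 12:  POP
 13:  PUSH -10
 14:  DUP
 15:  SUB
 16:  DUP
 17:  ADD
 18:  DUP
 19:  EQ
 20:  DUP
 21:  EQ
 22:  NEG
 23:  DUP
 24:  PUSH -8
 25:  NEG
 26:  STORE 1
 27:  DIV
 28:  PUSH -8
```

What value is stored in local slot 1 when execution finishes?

PUSH -4  -> [-4]
PUSH 2   -> [-4, 2]
POP      -> [-4]
PUSH 6   -> [-4, 6]
MUL      -> [-24]
PUSH -4  -> [-24, -4]
ADD      -> [-28]
STORE 1  -> []
PUSH 7   -> [7]
PUSH -7  -> [7, -7]
EQ       -> [0]
POP      -> []
PUSH -10 -> [-10]
DUP      -> [-10, -10]
SUB      -> [0]
DUP      -> [0, 0]
ADD      -> [0]
DUP      -> [0, 0]
EQ       -> [1]
DUP      -> [1, 1]
EQ       -> [1]
NEG      -> [-1]
DUP      -> [-1, -1]
PUSH -8  -> [-1, -1, -8]
NEG      -> [-1, -1, 8]
STORE 1  -> [-1, -1]
DIV      -> [1]
PUSH -8  -> [1, -8]

8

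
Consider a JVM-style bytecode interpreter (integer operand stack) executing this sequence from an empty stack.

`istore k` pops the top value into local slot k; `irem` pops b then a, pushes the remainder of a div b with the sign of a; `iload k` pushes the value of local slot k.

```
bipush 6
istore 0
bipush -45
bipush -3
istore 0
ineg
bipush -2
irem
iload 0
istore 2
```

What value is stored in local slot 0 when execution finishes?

bipush 6    [6]
istore 0    []
bipush -45  [-45]
bipush -3   [-45, -3]
istore 0    [-45]
ineg        [45]
bipush -2   [45, -2]
irem        [1]
iload 0     [1, -3]
istore 2    [1]

-3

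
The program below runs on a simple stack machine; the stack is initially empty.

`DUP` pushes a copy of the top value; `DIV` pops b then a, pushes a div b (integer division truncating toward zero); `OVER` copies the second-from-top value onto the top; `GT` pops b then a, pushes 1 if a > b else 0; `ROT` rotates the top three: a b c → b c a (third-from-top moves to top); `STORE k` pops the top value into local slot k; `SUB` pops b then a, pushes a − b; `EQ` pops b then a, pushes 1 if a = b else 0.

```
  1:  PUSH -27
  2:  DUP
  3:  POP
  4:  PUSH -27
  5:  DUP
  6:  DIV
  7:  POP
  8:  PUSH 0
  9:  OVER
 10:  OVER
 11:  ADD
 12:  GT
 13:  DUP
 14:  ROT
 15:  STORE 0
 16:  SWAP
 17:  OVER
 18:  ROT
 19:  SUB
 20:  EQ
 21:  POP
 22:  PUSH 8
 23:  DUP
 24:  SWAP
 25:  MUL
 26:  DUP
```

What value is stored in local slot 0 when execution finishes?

-27

PUSH -27  -27
DUP       -27 -27
POP       -27
PUSH -27  -27 -27
DUP       -27 -27 -27
DIV       -27 1
POP       -27
PUSH 0    -27 0
OVER      -27 0 -27
OVER      -27 0 -27 0
ADD       -27 0 -27
GT        -27 1
DUP       -27 1 1
ROT       1 1 -27
STORE 0   1 1
SWAP      1 1
OVER      1 1 1
ROT       1 1 1
SUB       1 0
EQ        0
POP       (empty)
PUSH 8    8
DUP       8 8
SWAP      8 8
MUL       64
DUP       64 64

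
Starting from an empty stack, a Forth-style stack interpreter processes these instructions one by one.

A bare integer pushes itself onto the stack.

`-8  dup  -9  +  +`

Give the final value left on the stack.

-8   -8
dup  -8 -8
-9   -8 -8 -9
+    -8 -17
+    -25

-25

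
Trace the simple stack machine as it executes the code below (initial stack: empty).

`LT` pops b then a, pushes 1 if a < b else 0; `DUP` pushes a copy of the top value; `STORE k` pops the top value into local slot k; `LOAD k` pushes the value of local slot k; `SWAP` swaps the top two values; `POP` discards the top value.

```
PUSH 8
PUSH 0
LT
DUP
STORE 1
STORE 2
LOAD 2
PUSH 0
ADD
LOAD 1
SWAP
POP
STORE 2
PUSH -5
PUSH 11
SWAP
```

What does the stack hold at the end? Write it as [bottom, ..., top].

PUSH 8  -> 8
PUSH 0  -> 8 0
LT      -> 0
DUP     -> 0 0
STORE 1 -> 0
STORE 2 -> (empty)
LOAD 2  -> 0
PUSH 0  -> 0 0
ADD     -> 0
LOAD 1  -> 0 0
SWAP    -> 0 0
POP     -> 0
STORE 2 -> (empty)
PUSH -5 -> -5
PUSH 11 -> -5 11
SWAP    -> 11 -5

[11, -5]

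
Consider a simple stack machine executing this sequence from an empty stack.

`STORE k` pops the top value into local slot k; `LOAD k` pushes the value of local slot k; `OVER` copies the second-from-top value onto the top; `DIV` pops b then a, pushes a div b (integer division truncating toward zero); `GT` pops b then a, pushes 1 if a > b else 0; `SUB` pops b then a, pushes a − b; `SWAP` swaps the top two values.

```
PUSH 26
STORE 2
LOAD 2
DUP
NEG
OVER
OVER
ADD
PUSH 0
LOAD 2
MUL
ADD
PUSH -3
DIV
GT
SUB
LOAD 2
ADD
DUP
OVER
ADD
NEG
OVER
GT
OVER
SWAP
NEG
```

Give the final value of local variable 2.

26

PUSH 26 → [26]
STORE 2 → []
LOAD 2  → [26]
DUP     → [26, 26]
NEG     → [26, -26]
OVER    → [26, -26, 26]
OVER    → [26, -26, 26, -26]
ADD     → [26, -26, 0]
PUSH 0  → [26, -26, 0, 0]
LOAD 2  → [26, -26, 0, 0, 26]
MUL     → [26, -26, 0, 0]
ADD     → [26, -26, 0]
PUSH -3 → [26, -26, 0, -3]
DIV     → [26, -26, 0]
GT      → [26, 0]
SUB     → [26]
LOAD 2  → [26, 26]
ADD     → [52]
DUP     → [52, 52]
OVER    → [52, 52, 52]
ADD     → [52, 104]
NEG     → [52, -104]
OVER    → [52, -104, 52]
GT      → [52, 0]
OVER    → [52, 0, 52]
SWAP    → [52, 52, 0]
NEG     → [52, 52, 0]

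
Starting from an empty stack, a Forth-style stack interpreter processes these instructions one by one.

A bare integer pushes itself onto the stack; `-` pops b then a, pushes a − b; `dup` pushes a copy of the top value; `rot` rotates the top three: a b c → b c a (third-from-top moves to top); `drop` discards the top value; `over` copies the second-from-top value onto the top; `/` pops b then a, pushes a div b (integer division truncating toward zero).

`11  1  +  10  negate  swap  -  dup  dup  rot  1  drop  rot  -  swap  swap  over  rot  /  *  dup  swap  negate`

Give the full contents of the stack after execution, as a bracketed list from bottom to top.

[0, 0]

11     : 11
1      : 11 1
+      : 12
10     : 12 10
negate : 12 -10
swap   : -10 12
-      : -22
dup    : -22 -22
dup    : -22 -22 -22
rot    : -22 -22 -22
1      : -22 -22 -22 1
drop   : -22 -22 -22
rot    : -22 -22 -22
-      : -22 0
swap   : 0 -22
swap   : -22 0
over   : -22 0 -22
rot    : 0 -22 -22
/      : 0 1
*      : 0
dup    : 0 0
swap   : 0 0
negate : 0 0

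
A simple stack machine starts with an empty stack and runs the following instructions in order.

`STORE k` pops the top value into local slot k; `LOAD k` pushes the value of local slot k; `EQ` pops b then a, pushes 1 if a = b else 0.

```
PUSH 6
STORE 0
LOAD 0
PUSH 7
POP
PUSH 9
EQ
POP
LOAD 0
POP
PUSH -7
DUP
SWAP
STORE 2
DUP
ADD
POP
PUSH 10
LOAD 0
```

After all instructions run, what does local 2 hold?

-7

PUSH 6  : [6]
STORE 0 : []
LOAD 0  : [6]
PUSH 7  : [6, 7]
POP     : [6]
PUSH 9  : [6, 9]
EQ      : [0]
POP     : []
LOAD 0  : [6]
POP     : []
PUSH -7 : [-7]
DUP     : [-7, -7]
SWAP    : [-7, -7]
STORE 2 : [-7]
DUP     : [-7, -7]
ADD     : [-14]
POP     : []
PUSH 10 : [10]
LOAD 0  : [10, 6]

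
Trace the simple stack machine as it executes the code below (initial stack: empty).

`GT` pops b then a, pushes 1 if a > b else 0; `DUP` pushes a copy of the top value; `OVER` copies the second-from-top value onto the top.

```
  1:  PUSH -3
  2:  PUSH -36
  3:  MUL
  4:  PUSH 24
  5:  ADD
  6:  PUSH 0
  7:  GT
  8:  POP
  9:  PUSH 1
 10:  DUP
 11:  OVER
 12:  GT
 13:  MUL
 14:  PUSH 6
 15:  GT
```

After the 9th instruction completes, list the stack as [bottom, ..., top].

PUSH -3  -> -3
PUSH -36 -> -3 -36
MUL      -> 108
PUSH 24  -> 108 24
ADD      -> 132
PUSH 0   -> 132 0
GT       -> 1
POP      -> (empty)
PUSH 1   -> 1

[1]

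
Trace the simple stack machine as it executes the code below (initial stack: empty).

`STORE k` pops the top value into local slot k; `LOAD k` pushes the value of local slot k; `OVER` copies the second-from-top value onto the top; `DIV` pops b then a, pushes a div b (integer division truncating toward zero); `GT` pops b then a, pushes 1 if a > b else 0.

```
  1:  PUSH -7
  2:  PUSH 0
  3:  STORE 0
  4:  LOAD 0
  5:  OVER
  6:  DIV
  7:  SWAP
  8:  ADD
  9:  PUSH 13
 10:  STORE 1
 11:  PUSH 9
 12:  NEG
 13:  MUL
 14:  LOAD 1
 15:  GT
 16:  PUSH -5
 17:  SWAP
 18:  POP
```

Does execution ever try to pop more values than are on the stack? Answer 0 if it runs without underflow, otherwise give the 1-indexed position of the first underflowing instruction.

0

PUSH -7 → [-7]
PUSH 0  → [-7, 0]
STORE 0 → [-7]
LOAD 0  → [-7, 0]
OVER    → [-7, 0, -7]
DIV     → [-7, 0]
SWAP    → [0, -7]
ADD     → [-7]
PUSH 13 → [-7, 13]
STORE 1 → [-7]
PUSH 9  → [-7, 9]
NEG     → [-7, -9]
MUL     → [63]
LOAD 1  → [63, 13]
GT      → [1]
PUSH -5 → [1, -5]
SWAP    → [-5, 1]
POP     → [-5]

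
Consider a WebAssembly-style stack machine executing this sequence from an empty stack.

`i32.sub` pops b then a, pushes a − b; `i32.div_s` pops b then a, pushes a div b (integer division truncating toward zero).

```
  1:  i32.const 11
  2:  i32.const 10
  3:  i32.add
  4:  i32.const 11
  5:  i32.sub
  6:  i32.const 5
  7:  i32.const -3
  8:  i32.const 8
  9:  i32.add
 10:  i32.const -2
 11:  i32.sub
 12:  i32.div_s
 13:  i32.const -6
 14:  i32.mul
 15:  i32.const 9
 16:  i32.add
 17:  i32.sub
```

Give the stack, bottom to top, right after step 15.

[10, 0, 9]

i32.const 11 → 11
i32.const 10 → 11 10
i32.add      → 21
i32.const 11 → 21 11
i32.sub      → 10
i32.const 5  → 10 5
i32.const -3 → 10 5 -3
i32.const 8  → 10 5 -3 8
i32.add      → 10 5 5
i32.const -2 → 10 5 5 -2
i32.sub      → 10 5 7
i32.div_s    → 10 0
i32.const -6 → 10 0 -6
i32.mul      → 10 0
i32.const 9  → 10 0 9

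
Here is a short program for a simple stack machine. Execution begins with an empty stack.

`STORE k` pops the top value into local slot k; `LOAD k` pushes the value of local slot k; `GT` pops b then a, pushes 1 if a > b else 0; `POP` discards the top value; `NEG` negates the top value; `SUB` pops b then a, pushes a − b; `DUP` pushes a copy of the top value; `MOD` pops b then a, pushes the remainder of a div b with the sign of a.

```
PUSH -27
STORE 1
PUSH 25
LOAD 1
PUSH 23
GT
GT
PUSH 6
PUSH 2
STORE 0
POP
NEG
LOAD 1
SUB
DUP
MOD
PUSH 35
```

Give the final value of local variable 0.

2

PUSH -27 : [-27]
STORE 1  : []
PUSH 25  : [25]
LOAD 1   : [25, -27]
PUSH 23  : [25, -27, 23]
GT       : [25, 0]
GT       : [1]
PUSH 6   : [1, 6]
PUSH 2   : [1, 6, 2]
STORE 0  : [1, 6]
POP      : [1]
NEG      : [-1]
LOAD 1   : [-1, -27]
SUB      : [26]
DUP      : [26, 26]
MOD      : [0]
PUSH 35  : [0, 35]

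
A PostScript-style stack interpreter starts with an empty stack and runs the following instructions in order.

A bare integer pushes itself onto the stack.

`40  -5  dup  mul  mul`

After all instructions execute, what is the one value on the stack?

40  -> 40
-5  -> 40 -5
dup -> 40 -5 -5
mul -> 40 25
mul -> 1000

1000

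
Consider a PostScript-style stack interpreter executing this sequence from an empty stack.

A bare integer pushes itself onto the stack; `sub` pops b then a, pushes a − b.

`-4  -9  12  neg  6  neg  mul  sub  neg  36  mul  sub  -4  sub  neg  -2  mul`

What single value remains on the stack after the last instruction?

-5832

-4  : [-4]
-9  : [-4, -9]
12  : [-4, -9, 12]
neg : [-4, -9, -12]
6   : [-4, -9, -12, 6]
neg : [-4, -9, -12, -6]
mul : [-4, -9, 72]
sub : [-4, -81]
neg : [-4, 81]
36  : [-4, 81, 36]
mul : [-4, 2916]
sub : [-2920]
-4  : [-2920, -4]
sub : [-2916]
neg : [2916]
-2  : [2916, -2]
mul : [-5832]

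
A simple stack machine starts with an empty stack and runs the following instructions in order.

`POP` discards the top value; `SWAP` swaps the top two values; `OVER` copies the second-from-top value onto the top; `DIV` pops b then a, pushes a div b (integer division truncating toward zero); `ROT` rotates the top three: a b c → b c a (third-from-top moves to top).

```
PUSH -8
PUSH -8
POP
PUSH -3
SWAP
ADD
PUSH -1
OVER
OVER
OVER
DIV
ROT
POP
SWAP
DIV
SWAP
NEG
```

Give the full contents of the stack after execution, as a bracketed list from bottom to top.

PUSH -8 : [-8]
PUSH -8 : [-8, -8]
POP     : [-8]
PUSH -3 : [-8, -3]
SWAP    : [-3, -8]
ADD     : [-11]
PUSH -1 : [-11, -1]
OVER    : [-11, -1, -11]
OVER    : [-11, -1, -11, -1]
OVER    : [-11, -1, -11, -1, -11]
DIV     : [-11, -1, -11, 0]
ROT     : [-11, -11, 0, -1]
POP     : [-11, -11, 0]
SWAP    : [-11, 0, -11]
DIV     : [-11, 0]
SWAP    : [0, -11]
NEG     : [0, 11]

[0, 11]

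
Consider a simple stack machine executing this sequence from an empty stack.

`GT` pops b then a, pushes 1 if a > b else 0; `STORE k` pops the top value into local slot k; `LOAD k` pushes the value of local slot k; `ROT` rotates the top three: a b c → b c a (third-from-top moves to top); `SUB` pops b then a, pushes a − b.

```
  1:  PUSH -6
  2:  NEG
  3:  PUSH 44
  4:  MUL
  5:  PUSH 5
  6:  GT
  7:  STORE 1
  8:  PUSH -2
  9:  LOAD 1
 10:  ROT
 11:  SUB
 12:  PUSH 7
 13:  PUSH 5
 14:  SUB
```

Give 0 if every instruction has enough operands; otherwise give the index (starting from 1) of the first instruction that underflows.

10

PUSH -6 : -6
NEG     : 6
PUSH 44 : 6 44
MUL     : 264
PUSH 5  : 264 5
GT      : 1
STORE 1 : (empty)
PUSH -2 : -2
LOAD 1  : -2 1
ROT  — needs 3 operands, stack has 2 → underflow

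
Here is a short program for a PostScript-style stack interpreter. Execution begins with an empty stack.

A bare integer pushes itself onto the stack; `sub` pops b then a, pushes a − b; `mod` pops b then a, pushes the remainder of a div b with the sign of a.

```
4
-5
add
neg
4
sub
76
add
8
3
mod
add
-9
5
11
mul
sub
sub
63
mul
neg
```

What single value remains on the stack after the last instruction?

-8757

4    4
-5   4 -5
add  -1
neg  1
4    1 4
sub  -3
76   -3 76
add  73
8    73 8
3    73 8 3
mod  73 2
add  75
-9   75 -9
5    75 -9 5
11   75 -9 5 11
mul  75 -9 55
sub  75 -64
sub  139
63   139 63
mul  8757
neg  -8757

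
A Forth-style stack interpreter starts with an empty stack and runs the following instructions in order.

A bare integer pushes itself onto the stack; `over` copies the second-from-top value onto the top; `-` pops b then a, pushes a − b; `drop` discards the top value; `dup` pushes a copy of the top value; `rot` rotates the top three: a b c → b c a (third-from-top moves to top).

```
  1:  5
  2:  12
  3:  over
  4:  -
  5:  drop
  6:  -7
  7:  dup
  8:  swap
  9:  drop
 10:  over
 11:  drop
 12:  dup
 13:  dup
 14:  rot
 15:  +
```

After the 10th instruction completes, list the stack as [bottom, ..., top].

[5, -7, 5]

5     [5]
12    [5, 12]
over  [5, 12, 5]
-     [5, 7]
drop  [5]
-7    [5, -7]
dup   [5, -7, -7]
swap  [5, -7, -7]
drop  [5, -7]
over  [5, -7, 5]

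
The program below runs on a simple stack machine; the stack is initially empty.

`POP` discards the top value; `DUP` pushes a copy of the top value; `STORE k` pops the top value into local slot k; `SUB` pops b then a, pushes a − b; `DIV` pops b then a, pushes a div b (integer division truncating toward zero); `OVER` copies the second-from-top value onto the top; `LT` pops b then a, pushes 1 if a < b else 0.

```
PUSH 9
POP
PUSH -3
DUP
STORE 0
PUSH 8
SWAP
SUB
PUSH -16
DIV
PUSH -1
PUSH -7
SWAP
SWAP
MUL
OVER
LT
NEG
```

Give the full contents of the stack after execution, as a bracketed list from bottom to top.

[0, 0]

PUSH 9   : [9]
POP      : []
PUSH -3  : [-3]
DUP      : [-3, -3]
STORE 0  : [-3]
PUSH 8   : [-3, 8]
SWAP     : [8, -3]
SUB      : [11]
PUSH -16 : [11, -16]
DIV      : [0]
PUSH -1  : [0, -1]
PUSH -7  : [0, -1, -7]
SWAP     : [0, -7, -1]
SWAP     : [0, -1, -7]
MUL      : [0, 7]
OVER     : [0, 7, 0]
LT       : [0, 0]
NEG      : [0, 0]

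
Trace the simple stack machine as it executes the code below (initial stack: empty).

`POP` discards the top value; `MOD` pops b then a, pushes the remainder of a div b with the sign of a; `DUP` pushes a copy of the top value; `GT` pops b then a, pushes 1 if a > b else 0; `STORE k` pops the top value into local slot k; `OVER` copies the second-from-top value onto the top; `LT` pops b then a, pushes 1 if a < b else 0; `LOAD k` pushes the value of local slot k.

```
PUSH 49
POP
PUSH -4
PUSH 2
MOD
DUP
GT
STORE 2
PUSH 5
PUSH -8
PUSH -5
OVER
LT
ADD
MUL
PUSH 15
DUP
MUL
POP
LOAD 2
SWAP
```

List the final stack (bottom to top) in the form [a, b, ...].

PUSH 49 : 49
POP     : (empty)
PUSH -4 : -4
PUSH 2  : -4 2
MOD     : 0
DUP     : 0 0
GT      : 0
STORE 2 : (empty)
PUSH 5  : 5
PUSH -8 : 5 -8
PUSH -5 : 5 -8 -5
OVER    : 5 -8 -5 -8
LT      : 5 -8 0
ADD     : 5 -8
MUL     : -40
PUSH 15 : -40 15
DUP     : -40 15 15
MUL     : -40 225
POP     : -40
LOAD 2  : -40 0
SWAP    : 0 -40

[0, -40]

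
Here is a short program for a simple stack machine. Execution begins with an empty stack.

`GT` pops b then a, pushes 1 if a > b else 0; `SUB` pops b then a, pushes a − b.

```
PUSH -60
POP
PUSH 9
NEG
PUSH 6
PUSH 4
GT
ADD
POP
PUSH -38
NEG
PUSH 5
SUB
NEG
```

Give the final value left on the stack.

-33

PUSH -60 → -60
POP      → (empty)
PUSH 9   → 9
NEG      → -9
PUSH 6   → -9 6
PUSH 4   → -9 6 4
GT       → -9 1
ADD      → -8
POP      → (empty)
PUSH -38 → -38
NEG      → 38
PUSH 5   → 38 5
SUB      → 33
NEG      → -33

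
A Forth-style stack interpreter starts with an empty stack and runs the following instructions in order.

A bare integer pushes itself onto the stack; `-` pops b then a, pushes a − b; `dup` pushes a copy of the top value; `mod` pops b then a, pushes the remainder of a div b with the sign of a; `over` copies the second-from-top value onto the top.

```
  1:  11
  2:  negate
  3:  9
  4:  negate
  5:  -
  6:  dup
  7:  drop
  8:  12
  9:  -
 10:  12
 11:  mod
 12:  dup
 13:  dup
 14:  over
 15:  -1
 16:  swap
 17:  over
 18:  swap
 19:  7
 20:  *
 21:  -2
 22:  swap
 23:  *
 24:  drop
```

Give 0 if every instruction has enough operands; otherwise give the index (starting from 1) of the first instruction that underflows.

11     → [11]
negate → [-11]
9      → [-11, 9]
negate → [-11, -9]
-      → [-2]
dup    → [-2, -2]
drop   → [-2]
12     → [-2, 12]
-      → [-14]
12     → [-14, 12]
mod    → [-2]
dup    → [-2, -2]
dup    → [-2, -2, -2]
over   → [-2, -2, -2, -2]
-1     → [-2, -2, -2, -2, -1]
swap   → [-2, -2, -2, -1, -2]
over   → [-2, -2, -2, -1, -2, -1]
swap   → [-2, -2, -2, -1, -1, -2]
7      → [-2, -2, -2, -1, -1, -2, 7]
*      → [-2, -2, -2, -1, -1, -14]
-2     → [-2, -2, -2, -1, -1, -14, -2]
swap   → [-2, -2, -2, -1, -1, -2, -14]
*      → [-2, -2, -2, -1, -1, 28]
drop   → [-2, -2, -2, -1, -1]

0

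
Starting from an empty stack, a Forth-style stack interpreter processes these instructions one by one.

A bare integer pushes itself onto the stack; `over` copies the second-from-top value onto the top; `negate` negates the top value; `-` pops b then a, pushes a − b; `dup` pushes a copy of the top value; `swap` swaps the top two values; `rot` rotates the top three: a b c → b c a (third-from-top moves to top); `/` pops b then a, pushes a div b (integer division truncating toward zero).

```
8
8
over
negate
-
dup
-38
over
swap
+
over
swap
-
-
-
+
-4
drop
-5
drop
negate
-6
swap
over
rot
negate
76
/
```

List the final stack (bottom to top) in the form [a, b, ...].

8      -> 8
8      -> 8 8
over   -> 8 8 8
negate -> 8 8 -8
-      -> 8 16
dup    -> 8 16 16
-38    -> 8 16 16 -38
over   -> 8 16 16 -38 16
swap   -> 8 16 16 16 -38
+      -> 8 16 16 -22
over   -> 8 16 16 -22 16
swap   -> 8 16 16 16 -22
-      -> 8 16 16 38
-      -> 8 16 -22
-      -> 8 38
+      -> 46
-4     -> 46 -4
drop   -> 46
-5     -> 46 -5
drop   -> 46
negate -> -46
-6     -> -46 -6
swap   -> -6 -46
over   -> -6 -46 -6
rot    -> -46 -6 -6
negate -> -46 -6 6
76     -> -46 -6 6 76
/      -> -46 -6 0

[-46, -6, 0]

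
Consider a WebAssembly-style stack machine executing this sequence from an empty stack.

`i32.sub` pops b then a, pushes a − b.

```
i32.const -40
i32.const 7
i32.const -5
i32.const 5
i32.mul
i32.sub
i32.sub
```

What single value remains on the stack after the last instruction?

i32.const -40 : [-40]
i32.const 7   : [-40, 7]
i32.const -5  : [-40, 7, -5]
i32.const 5   : [-40, 7, -5, 5]
i32.mul       : [-40, 7, -25]
i32.sub       : [-40, 32]
i32.sub       : [-72]

-72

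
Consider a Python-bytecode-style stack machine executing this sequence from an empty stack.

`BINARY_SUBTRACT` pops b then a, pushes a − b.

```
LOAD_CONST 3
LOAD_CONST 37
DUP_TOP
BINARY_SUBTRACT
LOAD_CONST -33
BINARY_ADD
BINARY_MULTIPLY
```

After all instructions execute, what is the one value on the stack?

LOAD_CONST 3    -> 3
LOAD_CONST 37   -> 3 37
DUP_TOP         -> 3 37 37
BINARY_SUBTRACT -> 3 0
LOAD_CONST -33  -> 3 0 -33
BINARY_ADD      -> 3 -33
BINARY_MULTIPLY -> -99

-99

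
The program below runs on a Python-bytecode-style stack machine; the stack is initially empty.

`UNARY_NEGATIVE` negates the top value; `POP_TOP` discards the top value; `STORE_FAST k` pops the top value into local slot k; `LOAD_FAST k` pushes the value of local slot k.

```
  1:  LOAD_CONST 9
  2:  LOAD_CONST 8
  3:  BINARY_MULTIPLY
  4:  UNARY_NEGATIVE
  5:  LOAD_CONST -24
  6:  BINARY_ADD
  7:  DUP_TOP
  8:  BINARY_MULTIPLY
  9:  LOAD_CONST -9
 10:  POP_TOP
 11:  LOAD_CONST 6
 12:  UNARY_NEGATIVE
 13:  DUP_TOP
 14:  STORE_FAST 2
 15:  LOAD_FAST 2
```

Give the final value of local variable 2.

-6

LOAD_CONST 9     [9]
LOAD_CONST 8     [9, 8]
BINARY_MULTIPLY  [72]
UNARY_NEGATIVE   [-72]
LOAD_CONST -24   [-72, -24]
BINARY_ADD       [-96]
DUP_TOP          [-96, -96]
BINARY_MULTIPLY  [9216]
LOAD_CONST -9    [9216, -9]
POP_TOP          [9216]
LOAD_CONST 6     [9216, 6]
UNARY_NEGATIVE   [9216, -6]
DUP_TOP          [9216, -6, -6]
STORE_FAST 2     [9216, -6]
LOAD_FAST 2      [9216, -6, -6]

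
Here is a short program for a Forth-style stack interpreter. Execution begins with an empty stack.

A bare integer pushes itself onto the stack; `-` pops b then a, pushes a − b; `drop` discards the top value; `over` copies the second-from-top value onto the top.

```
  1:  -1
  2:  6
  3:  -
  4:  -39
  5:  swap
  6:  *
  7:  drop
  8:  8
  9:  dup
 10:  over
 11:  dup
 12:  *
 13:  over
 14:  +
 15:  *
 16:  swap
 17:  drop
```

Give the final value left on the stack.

-1    -1
6     -1 6
-     -7
-39   -7 -39
swap  -39 -7
*     273
drop  (empty)
8     8
dup   8 8
over  8 8 8
dup   8 8 8 8
*     8 8 64
over  8 8 64 8
+     8 8 72
*     8 576
swap  576 8
drop  576

576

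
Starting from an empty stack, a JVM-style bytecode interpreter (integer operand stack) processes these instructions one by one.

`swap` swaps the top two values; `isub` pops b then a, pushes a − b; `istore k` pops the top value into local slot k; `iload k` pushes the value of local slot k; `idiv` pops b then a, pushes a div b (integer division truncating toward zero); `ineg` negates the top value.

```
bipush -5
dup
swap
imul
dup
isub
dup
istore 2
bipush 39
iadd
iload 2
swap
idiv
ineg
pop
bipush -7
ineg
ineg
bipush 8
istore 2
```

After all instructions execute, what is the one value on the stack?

-7

bipush -5 -> -5
dup       -> -5 -5
swap      -> -5 -5
imul      -> 25
dup       -> 25 25
isub      -> 0
dup       -> 0 0
istore 2  -> 0
bipush 39 -> 0 39
iadd      -> 39
iload 2   -> 39 0
swap      -> 0 39
idiv      -> 0
ineg      -> 0
pop       -> (empty)
bipush -7 -> -7
ineg      -> 7
ineg      -> -7
bipush 8  -> -7 8
istore 2  -> -7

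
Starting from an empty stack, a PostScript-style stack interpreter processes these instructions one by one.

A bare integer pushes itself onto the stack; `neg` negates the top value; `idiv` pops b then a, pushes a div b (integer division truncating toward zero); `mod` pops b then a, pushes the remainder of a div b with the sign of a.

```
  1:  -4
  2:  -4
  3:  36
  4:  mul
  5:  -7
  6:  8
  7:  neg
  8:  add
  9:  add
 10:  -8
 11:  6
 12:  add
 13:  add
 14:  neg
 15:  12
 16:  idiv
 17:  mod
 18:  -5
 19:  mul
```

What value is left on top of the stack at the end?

20

-4   : -4
-4   : -4 -4
36   : -4 -4 36
mul  : -4 -144
-7   : -4 -144 -7
8    : -4 -144 -7 8
neg  : -4 -144 -7 -8
add  : -4 -144 -15
add  : -4 -159
-8   : -4 -159 -8
6    : -4 -159 -8 6
add  : -4 -159 -2
add  : -4 -161
neg  : -4 161
12   : -4 161 12
idiv : -4 13
mod  : -4
-5   : -4 -5
mul  : 20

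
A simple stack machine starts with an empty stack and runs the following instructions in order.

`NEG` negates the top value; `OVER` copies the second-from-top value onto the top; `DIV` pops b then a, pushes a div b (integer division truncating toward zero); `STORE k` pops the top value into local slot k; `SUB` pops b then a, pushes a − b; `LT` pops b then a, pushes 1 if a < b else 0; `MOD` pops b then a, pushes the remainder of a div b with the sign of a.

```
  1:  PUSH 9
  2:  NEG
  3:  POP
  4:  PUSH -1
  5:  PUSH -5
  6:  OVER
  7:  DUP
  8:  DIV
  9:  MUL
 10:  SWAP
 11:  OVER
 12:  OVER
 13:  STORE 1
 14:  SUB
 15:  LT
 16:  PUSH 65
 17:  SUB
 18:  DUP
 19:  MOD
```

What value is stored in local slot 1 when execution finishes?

-1

PUSH 9   [9]
NEG      [-9]
POP      []
PUSH -1  [-1]
PUSH -5  [-1, -5]
OVER     [-1, -5, -1]
DUP      [-1, -5, -1, -1]
DIV      [-1, -5, 1]
MUL      [-1, -5]
SWAP     [-5, -1]
OVER     [-5, -1, -5]
OVER     [-5, -1, -5, -1]
STORE 1  [-5, -1, -5]
SUB      [-5, 4]
LT       [1]
PUSH 65  [1, 65]
SUB      [-64]
DUP      [-64, -64]
MOD      [0]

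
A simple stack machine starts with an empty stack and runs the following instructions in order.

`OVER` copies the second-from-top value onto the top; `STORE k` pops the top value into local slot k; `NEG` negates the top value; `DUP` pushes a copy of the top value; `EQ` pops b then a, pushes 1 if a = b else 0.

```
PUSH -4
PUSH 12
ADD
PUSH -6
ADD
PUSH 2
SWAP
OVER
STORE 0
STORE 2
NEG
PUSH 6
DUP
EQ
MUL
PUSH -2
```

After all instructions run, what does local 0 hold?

PUSH -4 : -4
PUSH 12 : -4 12
ADD     : 8
PUSH -6 : 8 -6
ADD     : 2
PUSH 2  : 2 2
SWAP    : 2 2
OVER    : 2 2 2
STORE 0 : 2 2
STORE 2 : 2
NEG     : -2
PUSH 6  : -2 6
DUP     : -2 6 6
EQ      : -2 1
MUL     : -2
PUSH -2 : -2 -2

2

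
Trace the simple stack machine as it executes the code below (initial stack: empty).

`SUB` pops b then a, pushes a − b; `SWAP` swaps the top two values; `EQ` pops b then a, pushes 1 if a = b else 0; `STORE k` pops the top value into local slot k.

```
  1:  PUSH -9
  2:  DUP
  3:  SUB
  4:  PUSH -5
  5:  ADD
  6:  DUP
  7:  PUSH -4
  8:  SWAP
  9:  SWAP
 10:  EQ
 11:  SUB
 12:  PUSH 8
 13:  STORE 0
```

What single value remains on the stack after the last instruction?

PUSH -9 -> [-9]
DUP     -> [-9, -9]
SUB     -> [0]
PUSH -5 -> [0, -5]
ADD     -> [-5]
DUP     -> [-5, -5]
PUSH -4 -> [-5, -5, -4]
SWAP    -> [-5, -4, -5]
SWAP    -> [-5, -5, -4]
EQ      -> [-5, 0]
SUB     -> [-5]
PUSH 8  -> [-5, 8]
STORE 0 -> [-5]

-5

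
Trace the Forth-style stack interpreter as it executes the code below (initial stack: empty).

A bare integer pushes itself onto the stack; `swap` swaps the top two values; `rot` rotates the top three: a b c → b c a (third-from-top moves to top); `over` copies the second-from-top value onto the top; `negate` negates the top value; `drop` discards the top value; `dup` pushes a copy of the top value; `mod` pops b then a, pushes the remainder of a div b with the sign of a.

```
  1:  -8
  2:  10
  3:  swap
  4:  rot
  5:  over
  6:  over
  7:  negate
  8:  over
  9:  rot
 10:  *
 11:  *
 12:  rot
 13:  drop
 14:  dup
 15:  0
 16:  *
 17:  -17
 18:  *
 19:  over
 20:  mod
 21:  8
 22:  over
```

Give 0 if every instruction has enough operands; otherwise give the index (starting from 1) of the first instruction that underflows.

4

-8   -> [-8]
10   -> [-8, 10]
swap -> [10, -8]
rot  — needs 3 operands, stack has 2 → underflow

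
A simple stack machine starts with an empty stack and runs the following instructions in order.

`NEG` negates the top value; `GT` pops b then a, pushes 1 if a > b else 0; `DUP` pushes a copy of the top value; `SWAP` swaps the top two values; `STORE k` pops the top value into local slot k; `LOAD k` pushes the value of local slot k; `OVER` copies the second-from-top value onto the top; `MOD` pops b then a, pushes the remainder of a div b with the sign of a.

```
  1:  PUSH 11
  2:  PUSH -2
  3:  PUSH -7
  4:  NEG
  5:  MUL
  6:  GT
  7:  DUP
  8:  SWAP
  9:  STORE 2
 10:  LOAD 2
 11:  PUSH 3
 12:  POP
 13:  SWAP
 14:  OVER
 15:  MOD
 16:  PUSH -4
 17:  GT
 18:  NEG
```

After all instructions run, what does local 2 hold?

1

PUSH 11 → [11]
PUSH -2 → [11, -2]
PUSH -7 → [11, -2, -7]
NEG     → [11, -2, 7]
MUL     → [11, -14]
GT      → [1]
DUP     → [1, 1]
SWAP    → [1, 1]
STORE 2 → [1]
LOAD 2  → [1, 1]
PUSH 3  → [1, 1, 3]
POP     → [1, 1]
SWAP    → [1, 1]
OVER    → [1, 1, 1]
MOD     → [1, 0]
PUSH -4 → [1, 0, -4]
GT      → [1, 1]
NEG     → [1, -1]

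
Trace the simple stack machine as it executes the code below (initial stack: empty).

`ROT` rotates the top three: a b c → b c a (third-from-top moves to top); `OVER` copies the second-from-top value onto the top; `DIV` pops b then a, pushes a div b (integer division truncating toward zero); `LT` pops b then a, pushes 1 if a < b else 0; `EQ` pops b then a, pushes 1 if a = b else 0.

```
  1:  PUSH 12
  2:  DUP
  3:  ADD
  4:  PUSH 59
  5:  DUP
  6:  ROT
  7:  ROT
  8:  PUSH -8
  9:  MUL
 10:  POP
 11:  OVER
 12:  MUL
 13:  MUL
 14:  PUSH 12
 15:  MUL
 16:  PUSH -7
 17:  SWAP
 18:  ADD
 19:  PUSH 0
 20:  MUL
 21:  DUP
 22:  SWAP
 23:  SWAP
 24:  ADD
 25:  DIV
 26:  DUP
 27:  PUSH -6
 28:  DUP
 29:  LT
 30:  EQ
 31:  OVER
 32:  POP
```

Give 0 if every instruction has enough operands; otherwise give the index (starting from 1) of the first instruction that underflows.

PUSH 12  [12]
DUP      [12, 12]
ADD      [24]
PUSH 59  [24, 59]
DUP      [24, 59, 59]
ROT      [59, 59, 24]
ROT      [59, 24, 59]
PUSH -8  [59, 24, 59, -8]
MUL      [59, 24, -472]
POP      [59, 24]
OVER     [59, 24, 59]
MUL      [59, 1416]
MUL      [83544]
PUSH 12  [83544, 12]
MUL      [1002528]
PUSH -7  [1002528, -7]
SWAP     [-7, 1002528]
ADD      [1002521]
PUSH 0   [1002521, 0]
MUL      [0]
DUP      [0, 0]
SWAP     [0, 0]
SWAP     [0, 0]
ADD      [0]
DIV  — needs 2 operands, stack has 1 → underflow

25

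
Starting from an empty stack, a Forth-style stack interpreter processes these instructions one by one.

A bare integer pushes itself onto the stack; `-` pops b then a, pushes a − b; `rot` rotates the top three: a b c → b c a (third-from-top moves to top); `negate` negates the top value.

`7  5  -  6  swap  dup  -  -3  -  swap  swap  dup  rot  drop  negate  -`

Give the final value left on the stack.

6

7      : 7
5      : 7 5
-      : 2
6      : 2 6
swap   : 6 2
dup    : 6 2 2
-      : 6 0
-3     : 6 0 -3
-      : 6 3
swap   : 3 6
swap   : 6 3
dup    : 6 3 3
rot    : 3 3 6
drop   : 3 3
negate : 3 -3
-      : 6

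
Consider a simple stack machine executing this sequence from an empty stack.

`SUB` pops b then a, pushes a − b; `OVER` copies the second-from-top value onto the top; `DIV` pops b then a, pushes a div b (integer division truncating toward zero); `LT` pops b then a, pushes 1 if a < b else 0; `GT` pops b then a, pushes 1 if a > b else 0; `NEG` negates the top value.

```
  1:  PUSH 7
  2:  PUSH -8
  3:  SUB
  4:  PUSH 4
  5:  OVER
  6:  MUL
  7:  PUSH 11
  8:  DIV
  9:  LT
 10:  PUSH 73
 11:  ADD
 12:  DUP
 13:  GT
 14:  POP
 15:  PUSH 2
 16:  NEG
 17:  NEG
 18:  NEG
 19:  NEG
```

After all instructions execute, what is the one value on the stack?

PUSH 7   [7]
PUSH -8  [7, -8]
SUB      [15]
PUSH 4   [15, 4]
OVER     [15, 4, 15]
MUL      [15, 60]
PUSH 11  [15, 60, 11]
DIV      [15, 5]
LT       [0]
PUSH 73  [0, 73]
ADD      [73]
DUP      [73, 73]
GT       [0]
POP      []
PUSH 2   [2]
NEG      [-2]
NEG      [2]
NEG      [-2]
NEG      [2]

2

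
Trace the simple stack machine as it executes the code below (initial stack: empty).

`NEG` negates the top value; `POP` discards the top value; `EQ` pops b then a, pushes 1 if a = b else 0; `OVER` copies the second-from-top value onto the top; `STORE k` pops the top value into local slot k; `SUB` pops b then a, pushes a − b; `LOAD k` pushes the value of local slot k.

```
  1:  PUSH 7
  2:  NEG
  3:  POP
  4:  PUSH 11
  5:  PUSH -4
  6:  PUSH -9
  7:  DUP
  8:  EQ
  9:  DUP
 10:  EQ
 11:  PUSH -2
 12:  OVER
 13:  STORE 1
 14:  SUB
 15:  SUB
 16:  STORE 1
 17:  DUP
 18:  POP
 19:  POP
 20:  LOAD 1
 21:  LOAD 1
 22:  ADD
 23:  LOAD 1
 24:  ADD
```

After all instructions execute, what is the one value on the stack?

-21

PUSH 7  : [7]
NEG     : [-7]
POP     : []
PUSH 11 : [11]
PUSH -4 : [11, -4]
PUSH -9 : [11, -4, -9]
DUP     : [11, -4, -9, -9]
EQ      : [11, -4, 1]
DUP     : [11, -4, 1, 1]
EQ      : [11, -4, 1]
PUSH -2 : [11, -4, 1, -2]
OVER    : [11, -4, 1, -2, 1]
STORE 1 : [11, -4, 1, -2]
SUB     : [11, -4, 3]
SUB     : [11, -7]
STORE 1 : [11]
DUP     : [11, 11]
POP     : [11]
POP     : []
LOAD 1  : [-7]
LOAD 1  : [-7, -7]
ADD     : [-14]
LOAD 1  : [-14, -7]
ADD     : [-21]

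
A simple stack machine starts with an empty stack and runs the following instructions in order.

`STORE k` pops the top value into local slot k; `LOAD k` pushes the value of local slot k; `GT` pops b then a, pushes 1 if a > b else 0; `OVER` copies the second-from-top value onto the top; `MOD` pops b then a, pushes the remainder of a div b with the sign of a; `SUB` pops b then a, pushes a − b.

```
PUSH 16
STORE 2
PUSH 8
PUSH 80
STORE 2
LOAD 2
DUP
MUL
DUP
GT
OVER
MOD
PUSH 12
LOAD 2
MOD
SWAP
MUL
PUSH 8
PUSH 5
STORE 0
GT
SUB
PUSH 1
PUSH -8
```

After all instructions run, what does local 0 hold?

PUSH 16  16
STORE 2  (empty)
PUSH 8   8
PUSH 80  8 80
STORE 2  8
LOAD 2   8 80
DUP      8 80 80
MUL      8 6400
DUP      8 6400 6400
GT       8 0
OVER     8 0 8
MOD      8 0
PUSH 12  8 0 12
LOAD 2   8 0 12 80
MOD      8 0 12
SWAP     8 12 0
MUL      8 0
PUSH 8   8 0 8
PUSH 5   8 0 8 5
STORE 0  8 0 8
GT       8 0
SUB      8
PUSH 1   8 1
PUSH -8  8 1 -8

5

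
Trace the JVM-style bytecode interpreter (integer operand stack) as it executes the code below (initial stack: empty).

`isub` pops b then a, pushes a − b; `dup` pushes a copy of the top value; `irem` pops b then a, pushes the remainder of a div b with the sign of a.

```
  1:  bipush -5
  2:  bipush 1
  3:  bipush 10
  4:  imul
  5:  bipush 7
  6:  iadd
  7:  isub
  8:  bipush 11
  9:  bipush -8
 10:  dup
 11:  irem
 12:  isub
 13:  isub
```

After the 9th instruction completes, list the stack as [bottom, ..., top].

bipush -5 : [-5]
bipush 1  : [-5, 1]
bipush 10 : [-5, 1, 10]
imul      : [-5, 10]
bipush 7  : [-5, 10, 7]
iadd      : [-5, 17]
isub      : [-22]
bipush 11 : [-22, 11]
bipush -8 : [-22, 11, -8]

[-22, 11, -8]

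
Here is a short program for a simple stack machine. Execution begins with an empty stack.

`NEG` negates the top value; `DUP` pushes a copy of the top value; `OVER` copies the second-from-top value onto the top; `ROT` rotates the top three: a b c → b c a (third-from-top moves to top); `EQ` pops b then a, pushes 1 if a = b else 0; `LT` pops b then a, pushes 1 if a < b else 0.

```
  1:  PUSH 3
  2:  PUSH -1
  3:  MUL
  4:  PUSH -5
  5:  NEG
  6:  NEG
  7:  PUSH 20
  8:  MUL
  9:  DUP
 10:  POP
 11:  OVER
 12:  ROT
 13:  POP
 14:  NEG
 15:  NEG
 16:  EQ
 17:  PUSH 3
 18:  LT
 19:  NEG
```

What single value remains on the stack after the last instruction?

-1

PUSH 3  : [3]
PUSH -1 : [3, -1]
MUL     : [-3]
PUSH -5 : [-3, -5]
NEG     : [-3, 5]
NEG     : [-3, -5]
PUSH 20 : [-3, -5, 20]
MUL     : [-3, -100]
DUP     : [-3, -100, -100]
POP     : [-3, -100]
OVER    : [-3, -100, -3]
ROT     : [-100, -3, -3]
POP     : [-100, -3]
NEG     : [-100, 3]
NEG     : [-100, -3]
EQ      : [0]
PUSH 3  : [0, 3]
LT      : [1]
NEG     : [-1]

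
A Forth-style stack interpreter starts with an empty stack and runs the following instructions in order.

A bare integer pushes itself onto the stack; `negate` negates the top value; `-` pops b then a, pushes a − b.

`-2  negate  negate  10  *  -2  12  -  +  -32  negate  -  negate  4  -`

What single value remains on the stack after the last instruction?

62

-2      [-2]
negate  [2]
negate  [-2]
10      [-2, 10]
*       [-20]
-2      [-20, -2]
12      [-20, -2, 12]
-       [-20, -14]
+       [-34]
-32     [-34, -32]
negate  [-34, 32]
-       [-66]
negate  [66]
4       [66, 4]
-       [62]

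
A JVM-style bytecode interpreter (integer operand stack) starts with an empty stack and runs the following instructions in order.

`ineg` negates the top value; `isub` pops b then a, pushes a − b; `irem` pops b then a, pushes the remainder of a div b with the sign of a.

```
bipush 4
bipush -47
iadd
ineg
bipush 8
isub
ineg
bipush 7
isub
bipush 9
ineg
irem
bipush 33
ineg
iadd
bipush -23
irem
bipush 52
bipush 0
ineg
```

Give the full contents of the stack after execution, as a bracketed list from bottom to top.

[-16, 52, 0]

bipush 4   : 4
bipush -47 : 4 -47
iadd       : -43
ineg       : 43
bipush 8   : 43 8
isub       : 35
ineg       : -35
bipush 7   : -35 7
isub       : -42
bipush 9   : -42 9
ineg       : -42 -9
irem       : -6
bipush 33  : -6 33
ineg       : -6 -33
iadd       : -39
bipush -23 : -39 -23
irem       : -16
bipush 52  : -16 52
bipush 0   : -16 52 0
ineg       : -16 52 0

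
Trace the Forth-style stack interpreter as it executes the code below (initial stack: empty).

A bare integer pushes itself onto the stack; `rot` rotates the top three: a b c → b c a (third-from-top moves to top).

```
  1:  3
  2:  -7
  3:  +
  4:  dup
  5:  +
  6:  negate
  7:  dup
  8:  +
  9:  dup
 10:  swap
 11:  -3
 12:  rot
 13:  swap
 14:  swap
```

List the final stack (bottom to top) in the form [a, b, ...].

3      → [3]
-7     → [3, -7]
+      → [-4]
dup    → [-4, -4]
+      → [-8]
negate → [8]
dup    → [8, 8]
+      → [16]
dup    → [16, 16]
swap   → [16, 16]
-3     → [16, 16, -3]
rot    → [16, -3, 16]
swap   → [16, 16, -3]
swap   → [16, -3, 16]

[16, -3, 16]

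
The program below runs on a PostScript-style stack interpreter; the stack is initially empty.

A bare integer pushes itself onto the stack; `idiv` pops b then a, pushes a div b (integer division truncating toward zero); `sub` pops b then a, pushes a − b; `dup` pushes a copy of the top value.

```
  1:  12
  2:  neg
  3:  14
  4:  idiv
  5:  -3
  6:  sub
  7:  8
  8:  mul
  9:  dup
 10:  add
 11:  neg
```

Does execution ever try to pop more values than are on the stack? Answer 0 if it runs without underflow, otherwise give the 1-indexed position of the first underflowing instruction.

0

12   : [12]
neg  : [-12]
14   : [-12, 14]
idiv : [0]
-3   : [0, -3]
sub  : [3]
8    : [3, 8]
mul  : [24]
dup  : [24, 24]
add  : [48]
neg  : [-48]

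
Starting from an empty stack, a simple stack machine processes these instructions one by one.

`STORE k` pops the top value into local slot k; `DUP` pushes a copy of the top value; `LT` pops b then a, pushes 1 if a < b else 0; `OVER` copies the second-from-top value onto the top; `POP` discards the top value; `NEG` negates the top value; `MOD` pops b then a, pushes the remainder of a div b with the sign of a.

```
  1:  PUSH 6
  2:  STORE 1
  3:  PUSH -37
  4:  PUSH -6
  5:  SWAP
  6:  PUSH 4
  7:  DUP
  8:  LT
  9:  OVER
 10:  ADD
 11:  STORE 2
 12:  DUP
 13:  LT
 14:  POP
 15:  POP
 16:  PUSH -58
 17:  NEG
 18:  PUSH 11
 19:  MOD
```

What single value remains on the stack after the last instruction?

PUSH 6   -> 6
STORE 1  -> (empty)
PUSH -37 -> -37
PUSH -6  -> -37 -6
SWAP     -> -6 -37
PUSH 4   -> -6 -37 4
DUP      -> -6 -37 4 4
LT       -> -6 -37 0
OVER     -> -6 -37 0 -37
ADD      -> -6 -37 -37
STORE 2  -> -6 -37
DUP      -> -6 -37 -37
LT       -> -6 0
POP      -> -6
POP      -> (empty)
PUSH -58 -> -58
NEG      -> 58
PUSH 11  -> 58 11
MOD      -> 3

3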